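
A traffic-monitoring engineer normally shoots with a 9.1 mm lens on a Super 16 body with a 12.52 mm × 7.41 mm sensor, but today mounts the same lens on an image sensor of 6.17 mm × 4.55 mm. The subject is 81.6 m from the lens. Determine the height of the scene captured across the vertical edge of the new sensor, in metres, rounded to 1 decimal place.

The focal length stays 9.1 mm; the relevant sensor dimension is now h = 4.55 mm. Object distance dₒ = 81.6 m = 81600 mm.
Thin-lens field height W = h·(dₒ − f)/f = 4.55 × (81600 − 9.1)/9.1 ≈ 40795.450 mm = 40.7954 m.

40.8 m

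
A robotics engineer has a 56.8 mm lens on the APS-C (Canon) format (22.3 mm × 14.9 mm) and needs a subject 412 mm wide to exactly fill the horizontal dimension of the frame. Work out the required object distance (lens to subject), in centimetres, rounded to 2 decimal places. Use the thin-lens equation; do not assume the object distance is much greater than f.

Magnification m = w/W = dᵢ/dₒ; combined with 1/f = 1/dₒ + 1/dᵢ this gives dₒ = f·(1 + W/w).
dₒ = 56.8 mm × (1 + 412/22.3) = 56.8 × 19.4753 ≈ 1106.199 mm = 110.62 cm.

110.62 cm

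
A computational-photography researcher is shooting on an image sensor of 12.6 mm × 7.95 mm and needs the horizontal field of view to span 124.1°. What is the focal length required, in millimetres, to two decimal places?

From α = 2·arctan(w/2f) we get f = w / (2·tan(α/2)).
With w = 12.6 mm and α/2 = 62.05°, tan(α/2) ≈ 1.88469, so f ≈ 12.6 / 3.76938 ≈ 3.3427 mm.

3.34 mm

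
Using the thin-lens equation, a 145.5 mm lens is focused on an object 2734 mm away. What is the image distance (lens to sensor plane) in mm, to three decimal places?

153.679 mm

1/dᵢ = 1/f − 1/dₒ = 1/145.5 − 1/2734 = 0.0065071 mm⁻¹.
dᵢ = 1/0.0065071 ≈ 153.6786 mm.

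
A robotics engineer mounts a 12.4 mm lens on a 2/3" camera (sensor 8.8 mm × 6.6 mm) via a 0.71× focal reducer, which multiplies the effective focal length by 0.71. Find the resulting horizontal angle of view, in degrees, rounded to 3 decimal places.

53.109°

Effective focal length f = 12.4 × 0.71 = 8.804 mm.
α = 2·arctan(8.8 / (2 × 8.804)) = 2·arctan(0.49977) ≈ 53.1093°.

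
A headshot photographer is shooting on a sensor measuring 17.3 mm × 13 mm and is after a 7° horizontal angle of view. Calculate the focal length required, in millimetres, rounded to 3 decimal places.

141.426 mm

From α = 2·arctan(w/2f) we get f = w / (2·tan(α/2)).
With w = 17.3 mm and α/2 = 3.5°, tan(α/2) ≈ 0.06116, so f ≈ 17.3 / 0.12233 ≈ 141.4262 mm.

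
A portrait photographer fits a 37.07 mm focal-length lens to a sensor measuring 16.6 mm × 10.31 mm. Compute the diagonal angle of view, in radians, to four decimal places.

0.5154 rad

Sensor diagonal = √(16.6² + 10.31²) = √381.8561 ≈ 19.5411 mm.
Angle of view α = 2·arctan(d/2f) with d = 19.5411 mm and f = 37.07 mm.
d/2f = 0.26357; arctan(0.26357) ≈ 0.2577 rad, so α ≈ 0.5154 rad.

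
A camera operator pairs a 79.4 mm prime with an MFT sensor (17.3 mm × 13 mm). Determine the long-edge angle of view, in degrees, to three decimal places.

12.435°

Angle of view α = 2·arctan(w/2f) with w = 17.3 mm and f = 79.4 mm.
w/2f = 0.10894; arctan(0.10894) ≈ 6.2174°, so α ≈ 12.4348°.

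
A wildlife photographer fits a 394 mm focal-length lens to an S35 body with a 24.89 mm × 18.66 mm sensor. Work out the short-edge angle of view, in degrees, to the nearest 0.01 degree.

Angle of view α = 2·arctan(h/2f) with h = 18.66 mm and f = 394 mm.
h/2f = 0.02368; arctan(0.02368) ≈ 1.3565°, so α ≈ 2.7130°.

2.71°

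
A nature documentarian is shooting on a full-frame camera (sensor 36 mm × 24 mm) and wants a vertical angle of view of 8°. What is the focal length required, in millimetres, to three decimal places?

From α = 2·arctan(h/2f) we get f = h / (2·tan(α/2)).
With h = 24 mm and α/2 = 4°, tan(α/2) ≈ 0.06993, so f ≈ 24 / 0.13985 ≈ 171.6080 mm.

171.608 mm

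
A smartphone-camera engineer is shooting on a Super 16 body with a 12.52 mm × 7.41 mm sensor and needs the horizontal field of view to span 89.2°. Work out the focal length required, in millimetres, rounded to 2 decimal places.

From α = 2·arctan(w/2f) we get f = w / (2·tan(α/2)).
With w = 12.52 mm and α/2 = 44.6°, tan(α/2) ≈ 0.98613, so f ≈ 12.52 / 1.97227 ≈ 6.3480 mm.

6.35 mm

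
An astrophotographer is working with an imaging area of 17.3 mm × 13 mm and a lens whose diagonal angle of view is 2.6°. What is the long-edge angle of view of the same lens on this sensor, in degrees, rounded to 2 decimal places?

Sensor diagonal = √(17.3² + 13²) = √468.2900 ≈ 21.6400 mm.
From the diagonal AOV: f = 21.6400 / (2·tan(1.3°)) = 21.6400 / 0.04539 ≈ 476.7955 mm.
Long-edge AOV = 2·arctan(17.3 / (2 × 476.7955)) = 2·arctan(0.01814) ≈ 2.0787°.

2.08°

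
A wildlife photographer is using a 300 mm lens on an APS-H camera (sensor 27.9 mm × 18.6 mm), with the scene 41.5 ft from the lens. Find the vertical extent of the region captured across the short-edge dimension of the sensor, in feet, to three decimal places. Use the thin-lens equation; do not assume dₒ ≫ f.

2.512 ft

dₒ: 41.5 ft × 304.8 mm/ft = 12649.20 mm.
Similar triangles through the lens centre give W/dₒ = h/dᵢ; with 1/f = 1/dₒ + 1/dᵢ this gives W = h·(dₒ − f)/f.
W = 18.6 mm × (12649.2 − 300) / 300 = 18.6 × 41.1640 ≈ 765.650 mm = 765.650/304.8 ft = 2.51198 ft.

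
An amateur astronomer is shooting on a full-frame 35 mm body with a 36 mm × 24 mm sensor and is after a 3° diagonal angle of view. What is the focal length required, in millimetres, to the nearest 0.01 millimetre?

826.14 mm

Sensor diagonal = √(36² + 24²) = √1872.0000 ≈ 43.2666 mm.
From α = 2·arctan(d/2f) we get f = d / (2·tan(α/2)).
With d = 43.2666 mm and α/2 = 1.5°, tan(α/2) ≈ 0.02619, so f ≈ 43.2666 / 0.05237 ≈ 826.1427 mm.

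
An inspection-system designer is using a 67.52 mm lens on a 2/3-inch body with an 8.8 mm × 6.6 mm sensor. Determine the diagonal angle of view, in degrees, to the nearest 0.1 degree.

9.3°

Sensor diagonal = √(8.8² + 6.6²) = √121.0000 ≈ 11.0000 mm.
Angle of view α = 2·arctan(d/2f) with d = 11.0000 mm and f = 67.52 mm.
d/2f = 0.08146; arctan(0.08146) ≈ 4.6569°, so α ≈ 9.3138°.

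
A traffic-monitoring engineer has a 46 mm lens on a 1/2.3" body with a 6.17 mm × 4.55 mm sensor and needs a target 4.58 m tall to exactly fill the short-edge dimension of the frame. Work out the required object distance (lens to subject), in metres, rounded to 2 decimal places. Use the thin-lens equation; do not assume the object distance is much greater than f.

46.35 m

W: 4.58 m = 4580 mm.
Magnification m = h/W = dᵢ/dₒ; combined with 1/f = 1/dₒ + 1/dᵢ this gives dₒ = f·(1 + W/h).
dₒ = 46 mm × (1 + 4580/4.55) = 46 × 1007.5934 ≈ 46349.297 mm = 46.3493 m.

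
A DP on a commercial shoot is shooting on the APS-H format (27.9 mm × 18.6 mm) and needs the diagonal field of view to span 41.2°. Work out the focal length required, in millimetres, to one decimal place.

44.6 mm

Sensor diagonal = √(27.9² + 18.6²) = √1124.3700 ≈ 33.5316 mm.
From α = 2·arctan(d/2f) we get f = d / (2·tan(α/2)).
With d = 33.5316 mm and α/2 = 20.6°, tan(α/2) ≈ 0.37588, so f ≈ 33.5316 / 0.75175 ≈ 44.6047 mm.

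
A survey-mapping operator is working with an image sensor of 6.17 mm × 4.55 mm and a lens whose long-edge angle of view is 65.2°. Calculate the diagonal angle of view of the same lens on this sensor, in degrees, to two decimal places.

76.94°

From the long-edge AOV: f = 6.17 / (2·tan(32.6°)) = 6.17 / 1.27905 ≈ 4.8239 mm.
Sensor diagonal = √(6.17² + 4.55²) = √58.7714 ≈ 7.6663 mm.
Diagonal AOV = 2·arctan(7.6663 / (2 × 4.8239)) = 2·arctan(0.79461) ≈ 76.9423°.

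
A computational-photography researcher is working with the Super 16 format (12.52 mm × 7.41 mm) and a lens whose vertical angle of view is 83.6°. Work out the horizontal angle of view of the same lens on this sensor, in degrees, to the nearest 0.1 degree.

113.0°

From the vertical AOV: f = 7.41 / (2·tan(41.8°)) = 7.41 / 1.78821 ≈ 4.1438 mm.
Horizontal AOV = 2·arctan(12.52 / (2 × 4.1438)) = 2·arctan(1.51068) ≈ 112.9947°.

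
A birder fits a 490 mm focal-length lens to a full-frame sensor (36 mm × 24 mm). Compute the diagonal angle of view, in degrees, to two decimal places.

Sensor diagonal = √(36² + 24²) = √1872.0000 ≈ 43.2666 mm.
Angle of view α = 2·arctan(d/2f) with d = 43.2666 mm and f = 490 mm.
d/2f = 0.04415; arctan(0.04415) ≈ 2.5279°, so α ≈ 5.0559°.

5.06°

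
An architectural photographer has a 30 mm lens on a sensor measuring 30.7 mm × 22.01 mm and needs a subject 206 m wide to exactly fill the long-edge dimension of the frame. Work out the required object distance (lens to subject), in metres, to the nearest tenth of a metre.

W: 206 m = 206000 mm.
Magnification m = w/W = dᵢ/dₒ; combined with 1/f = 1/dₒ + 1/dᵢ this gives dₒ = f·(1 + W/w).
dₒ = 30 mm × (1 + 206000/30.7) = 30 × 6711.0977 ≈ 201332.932 mm = 201.333 m.

201.3 m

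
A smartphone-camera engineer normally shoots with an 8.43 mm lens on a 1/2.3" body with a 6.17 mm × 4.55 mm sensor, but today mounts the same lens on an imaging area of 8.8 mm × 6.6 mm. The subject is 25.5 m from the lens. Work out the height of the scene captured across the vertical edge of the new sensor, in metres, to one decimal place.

The focal length stays 8.43 mm; the relevant sensor dimension is now h = 6.6 mm. Object distance dₒ = 25.5 m = 25500 mm.
Thin-lens field height W = h·(dₒ − f)/f = 6.6 × (25500 − 8.43)/8.43 ≈ 19957.813 mm = 19.9578 m.

20.0 m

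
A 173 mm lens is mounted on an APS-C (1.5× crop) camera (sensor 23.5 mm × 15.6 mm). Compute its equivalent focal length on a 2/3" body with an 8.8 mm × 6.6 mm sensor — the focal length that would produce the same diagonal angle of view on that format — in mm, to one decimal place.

67.5 mm

Sensor diagonal = √(23.5² + 15.6²) = √795.6100 ≈ 28.2066 mm.
Sensor diagonal = √(8.8² + 6.6²) = √121.0000 ≈ 11.0000 mm.
Equal angle of view means equal diagonal/f ratio, so f₂ = f₁ · (diagonal₂/diagonal₁) = 173 × 11.0000/28.2066.
f₂ = 173 × 0.38998 ≈ 67.467 mm.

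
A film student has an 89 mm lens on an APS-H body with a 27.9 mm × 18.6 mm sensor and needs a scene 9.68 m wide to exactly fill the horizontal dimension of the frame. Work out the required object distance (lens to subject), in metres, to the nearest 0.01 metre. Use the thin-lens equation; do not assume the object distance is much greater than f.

30.97 m

W: 9.68 m = 9680 mm.
Magnification m = w/W = dᵢ/dₒ; combined with 1/f = 1/dₒ + 1/dᵢ this gives dₒ = f·(1 + W/w).
dₒ = 89 mm × (1 + 9680/27.9) = 89 × 347.9534 ≈ 30967.853 mm = 30.9679 m.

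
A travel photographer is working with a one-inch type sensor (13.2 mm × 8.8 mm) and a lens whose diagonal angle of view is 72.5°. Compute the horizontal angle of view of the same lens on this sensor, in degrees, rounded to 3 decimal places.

62.773°

Sensor diagonal = √(13.2² + 8.8²) = √251.6800 ≈ 15.8644 mm.
From the diagonal AOV: f = 15.8644 / (2·tan(36.25°)) = 15.8644 / 1.46646 ≈ 10.8182 mm.
Horizontal AOV = 2·arctan(13.2 / (2 × 10.8182)) = 2·arctan(0.61008) ≈ 62.7734°.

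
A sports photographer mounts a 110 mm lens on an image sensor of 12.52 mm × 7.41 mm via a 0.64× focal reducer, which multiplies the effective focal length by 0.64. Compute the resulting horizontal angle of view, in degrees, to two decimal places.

10.16°

Effective focal length f = 110 × 0.64 = 70.4 mm.
α = 2·arctan(12.52 / (2 × 70.4)) = 2·arctan(0.08892) ≈ 10.1628°.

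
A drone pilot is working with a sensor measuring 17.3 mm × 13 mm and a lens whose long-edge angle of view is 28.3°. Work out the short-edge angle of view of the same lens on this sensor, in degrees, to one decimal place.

From the long-edge AOV: f = 17.3 / (2·tan(14.15°)) = 17.3 / 0.50422 ≈ 34.3103 mm.
Short-edge AOV = 2·arctan(13 / (2 × 34.3103)) = 2·arctan(0.18945) ≈ 21.4548°.

21.5°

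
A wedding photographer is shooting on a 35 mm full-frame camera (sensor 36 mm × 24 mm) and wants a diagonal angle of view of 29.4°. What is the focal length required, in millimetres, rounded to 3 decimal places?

82.461 mm

Sensor diagonal = √(36² + 24²) = √1872.0000 ≈ 43.2666 mm.
From α = 2·arctan(d/2f) we get f = d / (2·tan(α/2)).
With d = 43.2666 mm and α/2 = 14.7°, tan(α/2) ≈ 0.26235, so f ≈ 43.2666 / 0.52469 ≈ 82.4613 mm.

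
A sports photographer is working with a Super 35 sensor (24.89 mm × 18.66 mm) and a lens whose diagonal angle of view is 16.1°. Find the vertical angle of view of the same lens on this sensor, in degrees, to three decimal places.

Sensor diagonal = √(24.89² + 18.66²) = √967.7077 ≈ 31.1080 mm.
From the diagonal AOV: f = 31.1080 / (2·tan(8.05°)) = 31.1080 / 0.28286 ≈ 109.9760 mm.
Vertical AOV = 2·arctan(18.66 / (2 × 109.9760)) = 2·arctan(0.08484) ≈ 9.6983°.

9.698°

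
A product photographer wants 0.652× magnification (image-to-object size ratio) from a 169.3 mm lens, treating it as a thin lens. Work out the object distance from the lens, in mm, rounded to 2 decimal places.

With m = dᵢ/dₒ and 1/f = 1/dₒ + 1/dᵢ, substituting dᵢ = m·dₒ gives 1/f = (1 + 1/m)/dₒ, hence dₒ = f·(1 + 1/m).
dₒ = 169.3 × (1 + 1/0.652) = 169.3 × 2.53374 ≈ 428.963 mm.

428.96 mm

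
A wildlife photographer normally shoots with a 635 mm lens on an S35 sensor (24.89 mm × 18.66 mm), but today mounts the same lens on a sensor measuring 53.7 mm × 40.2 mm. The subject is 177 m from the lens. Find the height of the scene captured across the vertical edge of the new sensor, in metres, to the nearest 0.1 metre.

The focal length stays 635 mm; the relevant sensor dimension is now h = 40.2 mm. Object distance dₒ = 177 m = 177000 mm.
Thin-lens field height W = h·(dₒ − f)/f = 40.2 × (177000 − 635)/635 ≈ 11165.154 mm = 11.1652 m.

11.2 m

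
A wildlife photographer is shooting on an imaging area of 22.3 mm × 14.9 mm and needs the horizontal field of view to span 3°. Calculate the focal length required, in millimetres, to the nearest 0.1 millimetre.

425.8 mm

From α = 2·arctan(w/2f) we get f = w / (2·tan(α/2)).
With w = 22.3 mm and α/2 = 1.5°, tan(α/2) ≈ 0.02619, so f ≈ 22.3 / 0.05237 ≈ 425.8013 mm.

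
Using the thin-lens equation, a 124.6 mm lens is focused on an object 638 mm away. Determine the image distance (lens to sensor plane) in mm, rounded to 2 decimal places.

1/dᵢ = 1/f − 1/dₒ = 1/124.6 − 1/638 = 0.0064583 mm⁻¹.
dᵢ = 1/0.0064583 ≈ 154.8399 mm.

154.84 mm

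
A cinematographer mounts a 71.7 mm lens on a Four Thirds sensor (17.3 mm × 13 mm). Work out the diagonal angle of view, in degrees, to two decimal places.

Sensor diagonal = √(17.3² + 13²) = √468.2900 ≈ 21.6400 mm.
Angle of view α = 2·arctan(d/2f) with d = 21.6400 mm and f = 71.7 mm.
d/2f = 0.15091; arctan(0.15091) ≈ 8.5816°, so α ≈ 17.1631°.

17.16°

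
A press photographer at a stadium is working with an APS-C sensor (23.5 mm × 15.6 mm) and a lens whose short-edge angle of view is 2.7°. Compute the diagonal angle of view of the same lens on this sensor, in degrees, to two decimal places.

4.88°

From the short-edge AOV: f = 15.6 / (2·tan(1.35°)) = 15.6 / 0.04713 ≈ 330.9810 mm.
Sensor diagonal = √(23.5² + 15.6²) = √795.6100 ≈ 28.2066 mm.
Diagonal AOV = 2·arctan(28.2066 / (2 × 330.9810)) = 2·arctan(0.04261) ≈ 4.8799°.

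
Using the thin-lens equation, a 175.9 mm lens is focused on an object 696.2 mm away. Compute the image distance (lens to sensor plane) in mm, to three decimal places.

1/dᵢ = 1/f − 1/dₒ = 1/175.9 − 1/696.2 = 0.0042487 mm⁻¹.
dᵢ = 1/0.0042487 ≈ 235.3672 mm.

235.367 mm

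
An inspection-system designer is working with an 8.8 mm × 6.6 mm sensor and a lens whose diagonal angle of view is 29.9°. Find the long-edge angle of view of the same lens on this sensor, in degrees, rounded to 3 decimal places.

24.116°

Sensor diagonal = √(8.8² + 6.6²) = √121.0000 ≈ 11.0000 mm.
From the diagonal AOV: f = 11.0000 / (2·tan(14.95°)) = 11.0000 / 0.53403 ≈ 20.5982 mm.
Long-edge AOV = 2·arctan(8.8 / (2 × 20.5982)) = 2·arctan(0.21361) ≈ 24.1156°.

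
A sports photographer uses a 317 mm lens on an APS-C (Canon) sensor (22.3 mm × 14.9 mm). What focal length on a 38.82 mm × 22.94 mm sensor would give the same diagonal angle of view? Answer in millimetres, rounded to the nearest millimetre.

Sensor diagonal = √(22.3² + 14.9²) = √719.3000 ≈ 26.8198 mm.
Sensor diagonal = √(38.82² + 22.94²) = √2033.2360 ≈ 45.0914 mm.
Equal angle of view means equal diagonal/f ratio, so f₂ = f₁ · (diagonal₂/diagonal₁) = 317 × 45.0914/26.8198.
f₂ = 317 × 1.68128 ≈ 532.964 mm.

533 mm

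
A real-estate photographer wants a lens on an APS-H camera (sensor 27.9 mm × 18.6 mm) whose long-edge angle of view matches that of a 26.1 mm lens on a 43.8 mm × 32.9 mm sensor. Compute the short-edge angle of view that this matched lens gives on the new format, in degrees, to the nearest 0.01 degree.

Equal long-edge AOV ⇒ f₂ = f₁ · 27.9/43.8 = 26.1 × 0.63699 ≈ 16.6253 mm.
Short-edge AOV on the new format = 2·arctan(18.6 / (2 × 16.6253)) = 2·arctan(0.55939) ≈ 58.4442°.

58.44°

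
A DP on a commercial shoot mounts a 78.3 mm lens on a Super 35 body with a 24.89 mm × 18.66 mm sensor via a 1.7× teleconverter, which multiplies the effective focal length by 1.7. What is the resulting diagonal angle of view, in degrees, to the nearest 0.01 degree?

13.33°

Effective focal length f = 78.3 × 1.7 = 133.11 mm.
Sensor diagonal = √(24.89² + 18.66²) = √967.7077 ≈ 31.1080 mm.
α = 2·arctan(31.108 / (2 × 133.11)) = 2·arctan(0.11685) ≈ 13.3297°.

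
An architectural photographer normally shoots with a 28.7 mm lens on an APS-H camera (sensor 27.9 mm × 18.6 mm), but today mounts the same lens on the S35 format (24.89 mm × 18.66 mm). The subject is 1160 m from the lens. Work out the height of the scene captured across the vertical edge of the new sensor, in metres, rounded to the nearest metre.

The focal length stays 28.7 mm; the relevant sensor dimension is now h = 18.66 mm. Object distance dₒ = 1160 m = 1.16e+06 mm.
Thin-lens field height W = h·(dₒ − f)/f = 18.66 × (1.16e+06 − 28.7)/28.7 ≈ 754183.431 mm = 754.183 m.

754 m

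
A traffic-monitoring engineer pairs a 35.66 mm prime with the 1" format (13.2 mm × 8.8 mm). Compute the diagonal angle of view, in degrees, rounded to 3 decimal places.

Sensor diagonal = √(13.2² + 8.8²) = √251.6800 ≈ 15.8644 mm.
Angle of view α = 2·arctan(d/2f) with d = 15.8644 mm and f = 35.66 mm.
d/2f = 0.22244; arctan(0.22244) ≈ 12.5407°, so α ≈ 25.0814°.

25.081°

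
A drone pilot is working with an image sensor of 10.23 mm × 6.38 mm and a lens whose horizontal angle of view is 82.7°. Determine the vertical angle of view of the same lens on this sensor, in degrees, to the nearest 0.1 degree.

57.5°

From the horizontal AOV: f = 10.23 / (2·tan(41.35°)) = 10.23 / 1.76014 ≈ 5.8120 mm.
Vertical AOV = 2·arctan(6.38 / (2 × 5.8120)) = 2·arctan(0.54886) ≈ 57.5213°.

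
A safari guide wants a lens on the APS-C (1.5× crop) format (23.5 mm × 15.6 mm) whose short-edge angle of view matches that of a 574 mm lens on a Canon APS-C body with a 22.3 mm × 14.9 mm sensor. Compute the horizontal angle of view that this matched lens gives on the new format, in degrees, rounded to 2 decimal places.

2.24°

Equal short-edge AOV ⇒ f₂ = f₁ · 15.6/14.9 = 574 × 1.04698 ≈ 600.9664 mm.
Horizontal AOV on the new format = 2·arctan(23.5 / (2 × 600.9664)) = 2·arctan(0.01955) ≈ 2.2402°.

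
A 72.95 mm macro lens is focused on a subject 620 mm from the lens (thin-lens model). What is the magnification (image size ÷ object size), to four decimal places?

0.1334×

Thin lens: 1/f = 1/dₒ + 1/dᵢ → 1/dᵢ = 1/72.95 − 1/620 = 0.0120951 mm⁻¹, so dᵢ ≈ 82.6780 mm.
Magnification m = dᵢ/dₒ = 82.6780/620 ≈ 0.13335.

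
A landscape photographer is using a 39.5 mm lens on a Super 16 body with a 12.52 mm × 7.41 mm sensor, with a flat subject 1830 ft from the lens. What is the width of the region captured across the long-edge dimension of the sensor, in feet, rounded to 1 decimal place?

580.0 ft

dₒ: 1830 ft × 304.8 mm/ft = 557783.98 mm.
Similar triangles through the lens centre give W/dₒ = w/dᵢ; with 1/f = 1/dₒ + 1/dᵢ this gives W = w·(dₒ − f)/f.
W = 12.52 mm × (557784 − 39.5) / 39.5 = 12.52 × 14120.1135 ≈ 176783.821 mm = 176783.821/304.8 ft = 579.999 ft.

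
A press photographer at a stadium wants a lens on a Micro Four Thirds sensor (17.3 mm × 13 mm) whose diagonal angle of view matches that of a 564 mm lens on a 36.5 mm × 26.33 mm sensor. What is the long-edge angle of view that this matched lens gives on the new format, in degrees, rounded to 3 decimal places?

3.654°

Sensor diagonal = √(36.5² + 26.33²) = √2025.5189 ≈ 45.0058 mm.
Sensor diagonal = √(17.3² + 13²) = √468.2900 ≈ 21.6400 mm.
Equal diagonal AOV ⇒ f₂ = f₁ · 21.6400/45.0058 = 564 × 0.48083 ≈ 271.1867 mm.
Long-edge AOV on the new format = 2·arctan(17.3 / (2 × 271.1867)) = 2·arctan(0.03190) ≈ 3.6539°.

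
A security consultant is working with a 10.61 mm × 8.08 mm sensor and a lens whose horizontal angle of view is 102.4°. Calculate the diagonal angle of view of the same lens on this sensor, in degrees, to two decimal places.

114.79°

From the horizontal AOV: f = 10.61 / (2·tan(51.2°)) = 10.61 / 2.48750 ≈ 4.2653 mm.
Sensor diagonal = √(10.61² + 8.08²) = √177.8585 ≈ 13.3364 mm.
Diagonal AOV = 2·arctan(13.3364 / (2 × 4.2653)) = 2·arctan(1.56334) ≈ 114.7896°.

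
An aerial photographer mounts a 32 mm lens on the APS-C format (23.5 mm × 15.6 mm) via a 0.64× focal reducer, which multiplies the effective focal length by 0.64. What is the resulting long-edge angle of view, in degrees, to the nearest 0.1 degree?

Effective focal length f = 32 × 0.64 = 20.48 mm.
α = 2·arctan(23.5 / (2 × 20.48)) = 2·arctan(0.57373) ≈ 59.6884°.

59.7°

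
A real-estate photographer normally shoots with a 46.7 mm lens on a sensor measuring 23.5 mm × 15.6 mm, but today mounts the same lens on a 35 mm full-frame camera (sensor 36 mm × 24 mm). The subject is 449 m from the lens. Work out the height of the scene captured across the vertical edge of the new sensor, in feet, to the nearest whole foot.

The focal length stays 46.7 mm; the relevant sensor dimension is now h = 24 mm. Object distance dₒ = 449 m = 449000 mm.
Thin-lens field height W = h·(dₒ − f)/f = 24 × (449000 − 46.7)/46.7 ≈ 230725.465 mm = 230725.465/304.8 ft = 756.973 ft.

757 ft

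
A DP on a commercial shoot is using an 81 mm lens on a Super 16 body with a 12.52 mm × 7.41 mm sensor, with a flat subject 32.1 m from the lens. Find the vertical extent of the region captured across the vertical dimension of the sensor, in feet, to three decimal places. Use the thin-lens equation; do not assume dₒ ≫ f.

9.610 ft

dₒ: 32.1 m = 32100 mm.
Similar triangles through the lens centre give W/dₒ = h/dᵢ; with 1/f = 1/dₒ + 1/dᵢ this gives W = h·(dₒ − f)/f.
W = 7.41 mm × (32100 − 81) / 81 = 7.41 × 395.2963 ≈ 2929.146 mm = 2929.146/304.8 ft = 9.61006 ft.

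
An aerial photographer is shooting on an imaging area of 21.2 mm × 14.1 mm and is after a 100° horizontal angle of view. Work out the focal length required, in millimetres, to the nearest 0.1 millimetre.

From α = 2·arctan(w/2f) we get f = w / (2·tan(α/2)).
With w = 21.2 mm and α/2 = 50°, tan(α/2) ≈ 1.19175, so f ≈ 21.2 / 2.38351 ≈ 8.8945 mm.

8.9 mm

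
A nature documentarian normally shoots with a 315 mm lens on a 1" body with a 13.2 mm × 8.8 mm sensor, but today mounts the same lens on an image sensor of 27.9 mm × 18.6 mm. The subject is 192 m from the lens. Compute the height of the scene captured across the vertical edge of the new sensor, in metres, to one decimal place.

The focal length stays 315 mm; the relevant sensor dimension is now h = 18.6 mm. Object distance dₒ = 192 m = 192000 mm.
Thin-lens field height W = h·(dₒ − f)/f = 18.6 × (192000 − 315)/315 ≈ 11318.543 mm = 11.3185 m.

11.3 m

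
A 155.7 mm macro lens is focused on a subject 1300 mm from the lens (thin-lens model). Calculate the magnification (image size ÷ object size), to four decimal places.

Thin lens: 1/f = 1/dₒ + 1/dᵢ → 1/dᵢ = 1/155.7 − 1/1300 = 0.0056534 mm⁻¹, so dᵢ ≈ 176.8854 mm.
Magnification m = dᵢ/dₒ = 176.8854/1300 ≈ 0.13607.

0.1361×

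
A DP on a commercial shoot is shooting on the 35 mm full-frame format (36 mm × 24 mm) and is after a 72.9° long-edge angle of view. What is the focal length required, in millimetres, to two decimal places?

From α = 2·arctan(w/2f) we get f = w / (2·tan(α/2)).
With w = 36 mm and α/2 = 36.45°, tan(α/2) ≈ 0.73861, so f ≈ 36 / 1.47722 ≈ 24.3701 mm.

24.37 mm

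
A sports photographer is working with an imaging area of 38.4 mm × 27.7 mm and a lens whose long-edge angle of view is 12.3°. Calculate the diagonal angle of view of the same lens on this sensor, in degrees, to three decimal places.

15.136°

From the long-edge AOV: f = 38.4 / (2·tan(6.15°)) = 38.4 / 0.21550 ≈ 178.1871 mm.
Sensor diagonal = √(38.4² + 27.7²) = √2241.8500 ≈ 47.3482 mm.
Diagonal AOV = 2·arctan(47.3482 / (2 × 178.1871)) = 2·arctan(0.13286) ≈ 15.1361°.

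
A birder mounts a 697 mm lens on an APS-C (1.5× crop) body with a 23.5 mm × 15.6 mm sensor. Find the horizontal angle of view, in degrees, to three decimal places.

1.932°

Angle of view α = 2·arctan(w/2f) with w = 23.5 mm and f = 697 mm.
w/2f = 0.01686; arctan(0.01686) ≈ 0.9658°, so α ≈ 1.9316°.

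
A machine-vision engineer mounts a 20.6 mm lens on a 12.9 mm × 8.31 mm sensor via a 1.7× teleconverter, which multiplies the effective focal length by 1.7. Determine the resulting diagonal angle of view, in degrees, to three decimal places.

24.715°

Effective focal length f = 20.6 × 1.7 = 35.02 mm.
Sensor diagonal = √(12.9² + 8.31²) = √235.4661 ≈ 15.3449 mm.
α = 2·arctan(15.345 / (2 × 35.02)) = 2·arctan(0.21909) ≈ 24.7151°.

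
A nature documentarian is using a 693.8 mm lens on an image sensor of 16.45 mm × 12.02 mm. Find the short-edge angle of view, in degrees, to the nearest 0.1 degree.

Angle of view α = 2·arctan(h/2f) with h = 12.02 mm and f = 693.8 mm.
h/2f = 0.00866; arctan(0.00866) ≈ 0.4963°, so α ≈ 0.9926°.

1.0°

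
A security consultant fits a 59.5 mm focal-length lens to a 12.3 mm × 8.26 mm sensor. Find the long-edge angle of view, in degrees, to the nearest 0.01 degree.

Angle of view α = 2·arctan(w/2f) with w = 12.3 mm and f = 59.5 mm.
w/2f = 0.10336; arctan(0.10336) ≈ 5.9012°, so α ≈ 11.8024°.

11.80°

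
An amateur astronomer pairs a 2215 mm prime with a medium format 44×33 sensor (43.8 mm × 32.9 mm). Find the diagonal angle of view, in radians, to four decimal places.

0.0247 rad

Sensor diagonal = √(43.8² + 32.9²) = √3000.8500 ≈ 54.7800 mm.
Angle of view α = 2·arctan(d/2f) with d = 54.7800 mm and f = 2215 mm.
d/2f = 0.01237; arctan(0.01237) ≈ 0.0124 rad, so α ≈ 0.0247 rad.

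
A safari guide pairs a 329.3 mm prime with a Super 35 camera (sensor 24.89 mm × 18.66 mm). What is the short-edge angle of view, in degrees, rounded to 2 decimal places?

Angle of view α = 2·arctan(h/2f) with h = 18.66 mm and f = 329.3 mm.
h/2f = 0.02833; arctan(0.02833) ≈ 1.6229°, so α ≈ 3.2458°.

3.25°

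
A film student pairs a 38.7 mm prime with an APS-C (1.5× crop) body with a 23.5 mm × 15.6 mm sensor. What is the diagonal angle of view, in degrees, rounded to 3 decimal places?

40.046°

Sensor diagonal = √(23.5² + 15.6²) = √795.6100 ≈ 28.2066 mm.
Angle of view α = 2·arctan(d/2f) with d = 28.2066 mm and f = 38.7 mm.
d/2f = 0.36443; arctan(0.36443) ≈ 20.0230°, so α ≈ 40.0461°.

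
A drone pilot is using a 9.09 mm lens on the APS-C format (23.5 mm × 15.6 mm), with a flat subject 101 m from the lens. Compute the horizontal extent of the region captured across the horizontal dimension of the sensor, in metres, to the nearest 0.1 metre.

dₒ: 101 m = 101000 mm.
Similar triangles through the lens centre give W/dₒ = w/dᵢ; with 1/f = 1/dₒ + 1/dᵢ this gives W = w·(dₒ − f)/f.
W = 23.5 mm × (101000 − 9.09) / 9.09 = 23.5 × 11110.1111 ≈ 261087.611 mm = 261.088 m.

261.1 m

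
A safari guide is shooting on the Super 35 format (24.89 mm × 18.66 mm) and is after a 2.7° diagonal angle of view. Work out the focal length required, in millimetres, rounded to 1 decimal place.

660.0 mm

Sensor diagonal = √(24.89² + 18.66²) = √967.7077 ≈ 31.1080 mm.
From α = 2·arctan(d/2f) we get f = d / (2·tan(α/2)).
With d = 31.1080 mm and α/2 = 1.35°, tan(α/2) ≈ 0.02357, so f ≈ 31.1080 / 0.04713 ≈ 660.0101 mm.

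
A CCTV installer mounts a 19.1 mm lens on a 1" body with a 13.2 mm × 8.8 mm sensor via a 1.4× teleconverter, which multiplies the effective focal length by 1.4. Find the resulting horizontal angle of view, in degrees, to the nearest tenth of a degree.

Effective focal length f = 19.1 × 1.4 = 26.74 mm.
α = 2·arctan(13.2 / (2 × 26.74)) = 2·arctan(0.24682) ≈ 27.7294°.

27.7°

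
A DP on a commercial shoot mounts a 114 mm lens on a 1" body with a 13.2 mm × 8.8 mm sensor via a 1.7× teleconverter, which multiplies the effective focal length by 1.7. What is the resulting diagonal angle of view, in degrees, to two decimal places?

Effective focal length f = 114 × 1.7 = 193.8 mm.
Sensor diagonal = √(13.2² + 8.8²) = √251.6800 ≈ 15.8644 mm.
α = 2·arctan(15.864 / (2 × 193.8)) = 2·arctan(0.04093) ≈ 4.6876°.

4.69°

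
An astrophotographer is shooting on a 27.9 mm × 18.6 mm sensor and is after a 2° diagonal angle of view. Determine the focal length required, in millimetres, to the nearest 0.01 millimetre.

Sensor diagonal = √(27.9² + 18.6²) = √1124.3700 ≈ 33.5316 mm.
From α = 2·arctan(d/2f) we get f = d / (2·tan(α/2)).
With d = 33.5316 mm and α/2 = 1°, tan(α/2) ≈ 0.01746, so f ≈ 33.5316 / 0.03491 ≈ 960.5128 mm.

960.51 mm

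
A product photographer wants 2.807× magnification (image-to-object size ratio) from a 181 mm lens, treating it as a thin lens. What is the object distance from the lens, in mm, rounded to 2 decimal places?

With m = dᵢ/dₒ and 1/f = 1/dₒ + 1/dᵢ, substituting dᵢ = m·dₒ gives 1/f = (1 + 1/m)/dₒ, hence dₒ = f·(1 + 1/m).
dₒ = 181 × (1 + 1/2.807) = 181 × 1.35625 ≈ 245.482 mm.

245.48 mm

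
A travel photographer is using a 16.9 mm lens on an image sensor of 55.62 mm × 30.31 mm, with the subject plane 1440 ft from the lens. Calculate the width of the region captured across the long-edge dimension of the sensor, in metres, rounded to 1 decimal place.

dₒ: 1440 ft × 304.8 mm/ft = 438911.99 mm.
Similar triangles through the lens centre give W/dₒ = w/dᵢ; with 1/f = 1/dₒ + 1/dᵢ this gives W = w·(dₒ − f)/f.
W = 55.62 mm × (438912 − 16.9) / 16.9 = 55.62 × 25970.1234 ≈ 1444458.265 mm = 1444.46 m.

1444.5 m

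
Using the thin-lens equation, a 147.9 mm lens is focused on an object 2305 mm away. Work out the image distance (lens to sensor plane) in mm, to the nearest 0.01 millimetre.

158.04 mm

1/dᵢ = 1/f − 1/dₒ = 1/147.9 − 1/2305 = 0.0063275 mm⁻¹.
dᵢ = 1/0.0063275 ≈ 158.0407 mm.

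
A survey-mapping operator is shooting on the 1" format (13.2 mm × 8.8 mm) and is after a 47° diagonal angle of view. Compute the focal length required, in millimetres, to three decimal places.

18.243 mm

Sensor diagonal = √(13.2² + 8.8²) = √251.6800 ≈ 15.8644 mm.
From α = 2·arctan(d/2f) we get f = d / (2·tan(α/2)).
With d = 15.8644 mm and α/2 = 23.5°, tan(α/2) ≈ 0.43481, so f ≈ 15.8644 / 0.86962 ≈ 18.2428 mm.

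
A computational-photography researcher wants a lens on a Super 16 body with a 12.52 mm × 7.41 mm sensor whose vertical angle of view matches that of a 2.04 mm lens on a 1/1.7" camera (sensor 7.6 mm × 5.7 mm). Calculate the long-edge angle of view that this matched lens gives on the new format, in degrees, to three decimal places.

134.081°

Equal vertical AOV ⇒ f₂ = f₁ · 7.41/5.7 = 2.04 × 1.30000 ≈ 2.6520 mm.
Long-edge AOV on the new format = 2·arctan(12.52 / (2 × 2.6520)) = 2·arctan(2.36048) ≈ 134.0809°.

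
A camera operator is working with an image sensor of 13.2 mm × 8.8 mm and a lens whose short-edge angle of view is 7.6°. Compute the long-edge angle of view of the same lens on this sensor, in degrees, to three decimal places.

From the short-edge AOV: f = 8.8 / (2·tan(3.8°)) = 8.8 / 0.13284 ≈ 66.2452 mm.
Long-edge AOV = 2·arctan(13.2 / (2 × 66.2452)) = 2·arctan(0.09963) ≈ 11.3792°.

11.379°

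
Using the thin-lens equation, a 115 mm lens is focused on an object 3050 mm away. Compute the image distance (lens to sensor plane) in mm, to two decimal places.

1/dᵢ = 1/f − 1/dₒ = 1/115 − 1/3050 = 0.0083678 mm⁻¹.
dᵢ = 1/0.0083678 ≈ 119.5060 mm.

119.51 mm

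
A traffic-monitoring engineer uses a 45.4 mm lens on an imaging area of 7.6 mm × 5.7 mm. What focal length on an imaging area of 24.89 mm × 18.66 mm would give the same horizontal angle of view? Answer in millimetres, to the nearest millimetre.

Equal angle of view means equal width/f ratio, so f₂ = f₁ · (width₂/width₁) = 45.4 × 24.89/7.6.
f₂ = 45.4 × 3.27500 ≈ 148.685 mm.

149 mm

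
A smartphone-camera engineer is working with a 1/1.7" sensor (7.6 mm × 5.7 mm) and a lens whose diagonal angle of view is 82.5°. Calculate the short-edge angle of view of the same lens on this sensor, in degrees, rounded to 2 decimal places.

Sensor diagonal = √(7.6² + 5.7²) = √90.2500 ≈ 9.5000 mm.
From the diagonal AOV: f = 9.5000 / (2·tan(41.25°)) = 9.5000 / 1.75395 ≈ 5.4163 mm.
Short-edge AOV = 2·arctan(5.7 / (2 × 5.4163)) = 2·arctan(0.52619) ≈ 55.5054°.

55.51°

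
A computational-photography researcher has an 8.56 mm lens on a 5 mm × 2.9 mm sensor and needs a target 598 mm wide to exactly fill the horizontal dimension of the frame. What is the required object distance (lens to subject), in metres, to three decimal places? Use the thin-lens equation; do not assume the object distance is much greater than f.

1.032 m

Magnification m = w/W = dᵢ/dₒ; combined with 1/f = 1/dₒ + 1/dᵢ this gives dₒ = f·(1 + W/w).
dₒ = 8.56 mm × (1 + 598/5) = 8.56 × 120.6000 ≈ 1032.336 mm = 1.03234 m.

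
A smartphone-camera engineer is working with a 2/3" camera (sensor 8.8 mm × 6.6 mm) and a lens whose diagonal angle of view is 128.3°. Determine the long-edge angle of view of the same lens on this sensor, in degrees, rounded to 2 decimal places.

117.60°

Sensor diagonal = √(8.8² + 6.6²) = √121.0000 ≈ 11.0000 mm.
From the diagonal AOV: f = 11.0000 / (2·tan(64.15°)) = 11.0000 / 4.12800 ≈ 2.6647 mm.
Long-edge AOV = 2·arctan(8.8 / (2 × 2.6647)) = 2·arctan(1.65120) ≈ 117.6001°.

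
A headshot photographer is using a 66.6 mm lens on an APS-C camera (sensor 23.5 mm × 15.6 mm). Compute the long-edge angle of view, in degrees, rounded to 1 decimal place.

20.0°

Angle of view α = 2·arctan(w/2f) with w = 23.5 mm and f = 66.6 mm.
w/2f = 0.17643; arctan(0.17643) ≈ 10.0055°, so α ≈ 20.0111°.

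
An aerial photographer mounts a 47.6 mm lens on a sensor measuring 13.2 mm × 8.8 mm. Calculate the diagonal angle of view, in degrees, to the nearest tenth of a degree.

18.9°

Sensor diagonal = √(13.2² + 8.8²) = √251.6800 ≈ 15.8644 mm.
Angle of view α = 2·arctan(d/2f) with d = 15.8644 mm and f = 47.6 mm.
d/2f = 0.16664; arctan(0.16664) ≈ 9.4610°, so α ≈ 18.9220°.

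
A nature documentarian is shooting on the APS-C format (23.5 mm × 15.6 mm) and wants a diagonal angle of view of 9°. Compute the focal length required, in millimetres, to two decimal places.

Sensor diagonal = √(23.5² + 15.6²) = √795.6100 ≈ 28.2066 mm.
From α = 2·arctan(d/2f) we get f = d / (2·tan(α/2)).
With d = 28.2066 mm and α/2 = 4.5°, tan(α/2) ≈ 0.07870, so f ≈ 28.2066 / 0.15740 ≈ 179.1992 mm.

179.20 mm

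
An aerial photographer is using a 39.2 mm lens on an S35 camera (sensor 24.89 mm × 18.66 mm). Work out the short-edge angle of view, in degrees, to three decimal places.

Angle of view α = 2·arctan(h/2f) with h = 18.66 mm and f = 39.2 mm.
h/2f = 0.23801; arctan(0.23801) ≈ 13.3879°, so α ≈ 26.7758°.

26.776°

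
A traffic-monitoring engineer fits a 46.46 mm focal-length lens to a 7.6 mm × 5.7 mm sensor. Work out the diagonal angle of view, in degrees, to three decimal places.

11.675°

Sensor diagonal = √(7.6² + 5.7²) = √90.2500 ≈ 9.5000 mm.
Angle of view α = 2·arctan(d/2f) with d = 9.5000 mm and f = 46.46 mm.
d/2f = 0.10224; arctan(0.10224) ≈ 5.8376°, so α ≈ 11.6751°.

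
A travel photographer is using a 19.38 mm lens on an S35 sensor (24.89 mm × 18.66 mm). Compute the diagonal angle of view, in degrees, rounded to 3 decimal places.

77.500°

Sensor diagonal = √(24.89² + 18.66²) = √967.7077 ≈ 31.1080 mm.
Angle of view α = 2·arctan(d/2f) with d = 31.1080 mm and f = 19.38 mm.
d/2f = 0.80258; arctan(0.80258) ≈ 38.7498°, so α ≈ 77.4997°.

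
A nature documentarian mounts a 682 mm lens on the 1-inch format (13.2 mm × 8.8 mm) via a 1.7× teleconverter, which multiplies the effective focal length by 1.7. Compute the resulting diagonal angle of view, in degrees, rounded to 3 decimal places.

Effective focal length f = 682 × 1.7 = 1159.4 mm.
Sensor diagonal = √(13.2² + 8.8²) = √251.6800 ≈ 15.8644 mm.
α = 2·arctan(15.864 / (2 × 1159.4)) = 2·arctan(0.00684) ≈ 0.7840°.

0.784°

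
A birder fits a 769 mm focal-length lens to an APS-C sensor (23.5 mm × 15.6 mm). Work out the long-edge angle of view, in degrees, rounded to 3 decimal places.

Angle of view α = 2·arctan(w/2f) with w = 23.5 mm and f = 769 mm.
w/2f = 0.01528; arctan(0.01528) ≈ 0.8754°, so α ≈ 1.7508°.

1.751°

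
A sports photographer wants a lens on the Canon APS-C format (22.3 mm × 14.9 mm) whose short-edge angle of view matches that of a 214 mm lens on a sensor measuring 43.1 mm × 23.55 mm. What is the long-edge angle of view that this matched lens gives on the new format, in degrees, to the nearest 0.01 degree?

Equal short-edge AOV ⇒ f₂ = f₁ · 14.9/23.55 = 214 × 0.63270 ≈ 135.3970 mm.
Long-edge AOV on the new format = 2·arctan(22.3 / (2 × 135.3970)) = 2·arctan(0.08235) ≈ 9.4154°.

9.42°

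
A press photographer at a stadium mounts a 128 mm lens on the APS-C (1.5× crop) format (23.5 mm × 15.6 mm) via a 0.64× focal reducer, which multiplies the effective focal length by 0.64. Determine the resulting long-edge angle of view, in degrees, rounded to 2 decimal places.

16.32°

Effective focal length f = 128 × 0.64 = 81.92 mm.
α = 2·arctan(23.5 / (2 × 81.92)) = 2·arctan(0.14343) ≈ 16.3248°.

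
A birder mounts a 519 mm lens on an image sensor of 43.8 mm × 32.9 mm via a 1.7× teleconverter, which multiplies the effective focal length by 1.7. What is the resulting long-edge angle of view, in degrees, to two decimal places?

2.84°

Effective focal length f = 519 × 1.7 = 882.3 mm.
α = 2·arctan(43.8 / (2 × 882.3)) = 2·arctan(0.02482) ≈ 2.8437°.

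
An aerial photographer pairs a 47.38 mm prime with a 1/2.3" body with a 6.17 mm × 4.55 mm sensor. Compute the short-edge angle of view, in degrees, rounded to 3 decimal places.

Angle of view α = 2·arctan(h/2f) with h = 4.55 mm and f = 47.38 mm.
h/2f = 0.04802; arctan(0.04802) ≈ 2.7490°, so α ≈ 5.4980°.

5.498°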